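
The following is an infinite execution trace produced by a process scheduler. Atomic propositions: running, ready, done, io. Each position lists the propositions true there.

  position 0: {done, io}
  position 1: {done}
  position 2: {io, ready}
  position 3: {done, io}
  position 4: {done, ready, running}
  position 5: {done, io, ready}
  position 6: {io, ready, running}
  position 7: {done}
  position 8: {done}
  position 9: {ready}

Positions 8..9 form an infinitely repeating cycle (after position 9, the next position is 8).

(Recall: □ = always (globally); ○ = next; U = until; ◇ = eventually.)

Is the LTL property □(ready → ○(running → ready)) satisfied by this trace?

Yes

ready → ○(running → ready) holds at every position 0..9, and those are all positions ever visited, so □(ready → ○(running → ready)) holds.
Positions where ready holds: 2, 4, 5, 6, 9.
Check ○(running → ready) at each: 2→ok, 4→ok, 5→ok, 6→ok, 9→ok.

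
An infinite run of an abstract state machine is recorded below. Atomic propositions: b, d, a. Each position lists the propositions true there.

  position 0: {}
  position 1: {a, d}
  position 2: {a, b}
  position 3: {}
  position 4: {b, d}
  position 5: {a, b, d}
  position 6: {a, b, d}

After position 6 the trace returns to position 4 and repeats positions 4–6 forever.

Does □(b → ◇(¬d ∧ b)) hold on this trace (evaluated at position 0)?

b → ◇(¬d ∧ b) must hold at every position from 0 onward. It fails at position 4, so □(b → ◇(¬d ∧ b)) is false.
Positions where b holds: 2, 4, 5, 6.
Check ◇(¬d ∧ b) at each: 2→ok, 4→fails, 5→fails, 6→fails.

No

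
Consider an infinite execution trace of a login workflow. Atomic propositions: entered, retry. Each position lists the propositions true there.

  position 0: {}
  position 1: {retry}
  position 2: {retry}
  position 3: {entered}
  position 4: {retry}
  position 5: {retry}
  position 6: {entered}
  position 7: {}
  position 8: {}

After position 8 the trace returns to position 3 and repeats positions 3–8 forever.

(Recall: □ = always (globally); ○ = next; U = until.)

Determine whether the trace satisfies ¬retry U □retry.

Walking from position 0: at position 1, □retry has not yet held and ¬retry fails, so ¬retry U □retry is false.

Does not hold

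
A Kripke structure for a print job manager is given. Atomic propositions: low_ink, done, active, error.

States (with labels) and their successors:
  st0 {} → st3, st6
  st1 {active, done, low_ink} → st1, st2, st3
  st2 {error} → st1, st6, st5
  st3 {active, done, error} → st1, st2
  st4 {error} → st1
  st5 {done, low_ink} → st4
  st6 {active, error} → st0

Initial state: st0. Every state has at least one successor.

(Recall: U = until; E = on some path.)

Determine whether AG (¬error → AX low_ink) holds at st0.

States satisfying ¬error → AX low_ink: {st2, st3, st4, st6}.
States satisfying AG (¬error → AX low_ink): ∅.
st0 is reachable from st0 and violates ¬error → AX low_ink, so AG fails at st0.
st0 ∉ Sat(AG (¬error → AX low_ink)).

No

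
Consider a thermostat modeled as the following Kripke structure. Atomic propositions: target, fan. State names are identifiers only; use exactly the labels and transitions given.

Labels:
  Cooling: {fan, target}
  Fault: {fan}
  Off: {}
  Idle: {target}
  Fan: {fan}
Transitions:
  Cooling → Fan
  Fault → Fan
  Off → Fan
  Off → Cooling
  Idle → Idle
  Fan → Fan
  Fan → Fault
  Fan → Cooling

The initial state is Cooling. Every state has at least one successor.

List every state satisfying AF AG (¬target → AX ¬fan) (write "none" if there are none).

States satisfying AG (¬target → AX ¬fan): {Idle}.
States satisfying AF AG (¬target → AX ¬fan): {Idle}.

{Idle}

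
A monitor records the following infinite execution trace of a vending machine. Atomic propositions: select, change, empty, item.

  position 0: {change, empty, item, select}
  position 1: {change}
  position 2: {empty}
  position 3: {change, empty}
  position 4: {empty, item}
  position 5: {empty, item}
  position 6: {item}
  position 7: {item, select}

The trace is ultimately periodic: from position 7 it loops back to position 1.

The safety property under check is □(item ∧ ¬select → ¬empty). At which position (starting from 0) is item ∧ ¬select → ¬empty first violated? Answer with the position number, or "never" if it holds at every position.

Check item ∧ ¬select → ¬empty at each position in order: 0 ✓, 1 ✓, 2 ✓, 3 ✓.
At position 4 the labels are {empty, item}, so item ∧ ¬select → ¬empty is false there. This is the first violation.

4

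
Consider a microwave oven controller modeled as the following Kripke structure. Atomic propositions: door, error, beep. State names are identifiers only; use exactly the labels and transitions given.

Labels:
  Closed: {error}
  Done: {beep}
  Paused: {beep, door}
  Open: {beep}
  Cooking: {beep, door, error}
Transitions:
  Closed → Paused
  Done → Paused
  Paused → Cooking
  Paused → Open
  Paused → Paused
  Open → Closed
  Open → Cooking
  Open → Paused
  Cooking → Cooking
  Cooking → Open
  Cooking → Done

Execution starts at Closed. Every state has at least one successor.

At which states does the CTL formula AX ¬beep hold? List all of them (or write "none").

none

States satisfying ¬beep: {Closed}.
States satisfying AX ¬beep: ∅.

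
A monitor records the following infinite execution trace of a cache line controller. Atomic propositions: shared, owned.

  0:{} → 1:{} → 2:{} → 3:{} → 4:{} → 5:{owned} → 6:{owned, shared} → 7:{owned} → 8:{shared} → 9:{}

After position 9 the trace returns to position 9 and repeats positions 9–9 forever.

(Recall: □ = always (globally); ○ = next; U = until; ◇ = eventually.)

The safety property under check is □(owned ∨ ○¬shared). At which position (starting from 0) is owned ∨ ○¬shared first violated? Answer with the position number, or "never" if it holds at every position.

never

owned ∨ ○¬shared holds at every position 0..9, and those are all the positions the trace ever visits, so the invariant □(owned ∨ ○¬shared) is never violated.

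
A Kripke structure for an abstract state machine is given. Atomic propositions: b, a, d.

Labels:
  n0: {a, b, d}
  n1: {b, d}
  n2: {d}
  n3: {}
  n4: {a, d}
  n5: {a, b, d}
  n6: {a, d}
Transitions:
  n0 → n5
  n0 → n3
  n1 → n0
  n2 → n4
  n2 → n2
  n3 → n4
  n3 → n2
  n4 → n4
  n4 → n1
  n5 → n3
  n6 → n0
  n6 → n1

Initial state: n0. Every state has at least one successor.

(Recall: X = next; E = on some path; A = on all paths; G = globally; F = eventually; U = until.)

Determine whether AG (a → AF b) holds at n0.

States satisfying a → AF b: {n0, n1, n2, n3, n5, n6}.
States satisfying AG (a → AF b): ∅.
n4 is reachable from n0 and violates a → AF b, so AG fails at n0.
n0 ∉ Sat(AG (a → AF b)).

Does not hold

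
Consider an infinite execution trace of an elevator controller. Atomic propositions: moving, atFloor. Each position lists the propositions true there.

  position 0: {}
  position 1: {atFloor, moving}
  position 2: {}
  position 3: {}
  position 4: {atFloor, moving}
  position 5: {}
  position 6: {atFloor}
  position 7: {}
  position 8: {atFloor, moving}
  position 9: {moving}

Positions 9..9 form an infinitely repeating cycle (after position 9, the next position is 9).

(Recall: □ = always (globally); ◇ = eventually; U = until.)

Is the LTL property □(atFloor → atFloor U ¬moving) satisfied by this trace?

atFloor → atFloor U ¬moving must hold at every position from 0 onward. It fails at position 8, so □(atFloor → atFloor U ¬moving) is false.
Positions where atFloor holds: 1, 4, 6, 8.
Check atFloor U ¬moving at each: 1→ok, 4→ok, 6→ok, 8→fails.

Does not hold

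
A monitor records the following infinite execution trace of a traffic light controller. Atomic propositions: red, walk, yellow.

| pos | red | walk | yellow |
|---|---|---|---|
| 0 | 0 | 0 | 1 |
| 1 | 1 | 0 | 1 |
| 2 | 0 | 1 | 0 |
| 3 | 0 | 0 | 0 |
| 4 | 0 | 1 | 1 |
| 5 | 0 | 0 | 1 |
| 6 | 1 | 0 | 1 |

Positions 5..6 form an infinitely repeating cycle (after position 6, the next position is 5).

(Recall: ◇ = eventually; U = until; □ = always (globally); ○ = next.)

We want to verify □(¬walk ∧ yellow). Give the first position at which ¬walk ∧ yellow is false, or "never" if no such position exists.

Check ¬walk ∧ yellow at each position in order: 0 ✓, 1 ✓.
At position 2 the labels are {walk}, so ¬walk ∧ yellow is false there. This is the first violation.

2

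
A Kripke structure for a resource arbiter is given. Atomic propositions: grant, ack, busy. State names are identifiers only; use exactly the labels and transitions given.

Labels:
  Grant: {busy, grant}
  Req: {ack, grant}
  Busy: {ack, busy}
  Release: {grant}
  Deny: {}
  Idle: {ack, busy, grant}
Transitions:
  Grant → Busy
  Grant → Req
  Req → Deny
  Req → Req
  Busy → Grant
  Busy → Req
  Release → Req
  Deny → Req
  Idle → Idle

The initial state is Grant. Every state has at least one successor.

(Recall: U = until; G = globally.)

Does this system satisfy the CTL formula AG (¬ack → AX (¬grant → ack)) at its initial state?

Satisfied

States satisfying ¬ack → AX (¬grant → ack): {Grant, Req, Busy, Release, Deny, Idle}.
States satisfying AG (¬ack → AX (¬grant → ack)): {Grant, Req, Busy, Release, Deny, Idle}.
Every state reachable from Grant satisfies ¬ack → AX (¬grant → ack).
Grant ∈ Sat(AG (¬ack → AX (¬grant → ack))).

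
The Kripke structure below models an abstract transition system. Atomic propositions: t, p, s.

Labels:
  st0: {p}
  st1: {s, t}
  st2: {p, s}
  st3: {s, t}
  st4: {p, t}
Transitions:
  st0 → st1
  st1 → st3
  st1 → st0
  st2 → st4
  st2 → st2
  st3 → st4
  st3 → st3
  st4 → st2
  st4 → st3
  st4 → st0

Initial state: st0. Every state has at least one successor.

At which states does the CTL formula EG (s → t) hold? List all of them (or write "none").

States satisfying s → t: {st0, st1, st3, st4}.
States satisfying EG (s → t): {st0, st1, st3, st4}.

{st0, st1, st3, st4}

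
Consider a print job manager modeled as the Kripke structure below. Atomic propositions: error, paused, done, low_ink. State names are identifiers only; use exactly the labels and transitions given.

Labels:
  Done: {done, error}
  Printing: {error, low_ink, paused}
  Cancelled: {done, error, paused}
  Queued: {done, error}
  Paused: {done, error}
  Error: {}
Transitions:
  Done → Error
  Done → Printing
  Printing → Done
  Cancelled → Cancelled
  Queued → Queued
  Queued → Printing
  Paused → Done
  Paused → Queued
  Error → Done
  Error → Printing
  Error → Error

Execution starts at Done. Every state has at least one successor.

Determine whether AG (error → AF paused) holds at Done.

Violated

States satisfying error → AF paused: {Printing, Cancelled, Error}.
States satisfying AG (error → AF paused): {Cancelled}.
Done is reachable from Done and violates error → AF paused, so AG fails at Done.
Done ∉ Sat(AG (error → AF paused)).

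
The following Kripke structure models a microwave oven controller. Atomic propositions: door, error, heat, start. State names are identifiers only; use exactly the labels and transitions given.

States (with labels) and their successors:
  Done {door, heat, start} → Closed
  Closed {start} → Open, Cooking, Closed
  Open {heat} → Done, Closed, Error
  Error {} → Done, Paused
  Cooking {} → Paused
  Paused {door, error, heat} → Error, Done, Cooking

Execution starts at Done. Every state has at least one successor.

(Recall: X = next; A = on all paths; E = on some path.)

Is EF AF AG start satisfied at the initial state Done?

States satisfying AF AG start: ∅.
States satisfying EF AF AG start: ∅.
No suitable path/successor from Done witnesses the formula.
Done ∉ Sat(EF AF AG start).

Violated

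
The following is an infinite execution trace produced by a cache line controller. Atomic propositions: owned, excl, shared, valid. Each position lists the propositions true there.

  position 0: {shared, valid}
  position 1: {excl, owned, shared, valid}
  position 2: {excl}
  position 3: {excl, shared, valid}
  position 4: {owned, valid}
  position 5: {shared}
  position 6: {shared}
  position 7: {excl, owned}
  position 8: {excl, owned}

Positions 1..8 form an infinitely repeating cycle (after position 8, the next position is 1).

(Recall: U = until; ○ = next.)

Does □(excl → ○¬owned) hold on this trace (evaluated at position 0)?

Violated

excl → ○¬owned must hold at every position from 0 onward. It fails at position 3, so □(excl → ○¬owned) is false.
Positions where excl holds: 1, 2, 3, 7, 8.
Check ○¬owned at each: 1→ok, 2→ok, 3→fails, 7→fails, 8→fails.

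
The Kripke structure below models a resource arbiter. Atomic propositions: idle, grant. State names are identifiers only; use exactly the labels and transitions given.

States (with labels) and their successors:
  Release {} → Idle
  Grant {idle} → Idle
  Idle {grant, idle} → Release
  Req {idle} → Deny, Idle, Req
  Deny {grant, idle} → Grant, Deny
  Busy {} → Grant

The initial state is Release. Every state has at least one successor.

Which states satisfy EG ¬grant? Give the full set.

{Req}

States satisfying ¬grant: {Release, Grant, Req, Busy}.
States satisfying EG ¬grant: {Req}.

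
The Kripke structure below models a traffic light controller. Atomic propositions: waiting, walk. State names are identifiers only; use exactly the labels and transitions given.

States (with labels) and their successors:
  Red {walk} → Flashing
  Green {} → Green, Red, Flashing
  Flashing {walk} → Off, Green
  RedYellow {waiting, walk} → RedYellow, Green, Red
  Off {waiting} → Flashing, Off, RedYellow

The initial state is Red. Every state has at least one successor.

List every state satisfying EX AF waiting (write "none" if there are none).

States satisfying AF waiting: {RedYellow, Off}.
States satisfying EX AF waiting: {Flashing, RedYellow, Off}.

{Flashing, RedYellow, Off}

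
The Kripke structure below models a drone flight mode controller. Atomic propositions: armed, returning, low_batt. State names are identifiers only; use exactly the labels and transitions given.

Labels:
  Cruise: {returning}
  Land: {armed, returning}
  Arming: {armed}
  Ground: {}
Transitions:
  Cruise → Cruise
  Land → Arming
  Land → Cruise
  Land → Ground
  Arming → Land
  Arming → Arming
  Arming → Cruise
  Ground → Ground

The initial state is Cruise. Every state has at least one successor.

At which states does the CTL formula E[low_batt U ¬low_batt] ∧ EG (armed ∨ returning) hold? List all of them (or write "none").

{Cruise, Land, Arming}

States satisfying low_batt: ∅.
States satisfying ¬low_batt: {Cruise, Land, Arming, Ground}.
States satisfying E[low_batt U ¬low_batt]: {Cruise, Land, Arming, Ground}.
States satisfying armed ∨ returning: {Cruise, Land, Arming}.
States satisfying EG (armed ∨ returning): {Cruise, Land, Arming}.
States satisfying E[low_batt U ¬low_batt] ∧ EG (armed ∨ returning): {Cruise, Land, Arming}.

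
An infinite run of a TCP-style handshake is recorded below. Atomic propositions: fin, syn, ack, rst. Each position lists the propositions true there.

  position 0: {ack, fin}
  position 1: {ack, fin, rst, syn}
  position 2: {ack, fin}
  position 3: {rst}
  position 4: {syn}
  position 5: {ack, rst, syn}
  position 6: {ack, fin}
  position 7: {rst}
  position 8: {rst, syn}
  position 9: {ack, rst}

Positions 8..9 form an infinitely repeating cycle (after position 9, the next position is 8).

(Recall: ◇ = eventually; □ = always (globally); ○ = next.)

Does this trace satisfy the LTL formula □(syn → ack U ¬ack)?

syn → ack U ¬ack holds at every position 0..9, and those are all positions ever visited, so □(syn → ack U ¬ack) holds.
Positions where syn holds: 1, 4, 5, 8.
Check ack U ¬ack at each: 1→ok, 4→ok, 5→ok, 8→ok.

Yes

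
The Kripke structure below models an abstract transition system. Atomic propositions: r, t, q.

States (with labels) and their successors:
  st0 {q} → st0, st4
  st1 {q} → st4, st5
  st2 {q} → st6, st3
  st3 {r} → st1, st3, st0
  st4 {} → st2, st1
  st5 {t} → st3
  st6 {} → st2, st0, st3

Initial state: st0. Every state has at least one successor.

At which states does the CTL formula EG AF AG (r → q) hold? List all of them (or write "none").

none

States satisfying AF AG (r → q): ∅.
States satisfying EG AF AG (r → q): ∅.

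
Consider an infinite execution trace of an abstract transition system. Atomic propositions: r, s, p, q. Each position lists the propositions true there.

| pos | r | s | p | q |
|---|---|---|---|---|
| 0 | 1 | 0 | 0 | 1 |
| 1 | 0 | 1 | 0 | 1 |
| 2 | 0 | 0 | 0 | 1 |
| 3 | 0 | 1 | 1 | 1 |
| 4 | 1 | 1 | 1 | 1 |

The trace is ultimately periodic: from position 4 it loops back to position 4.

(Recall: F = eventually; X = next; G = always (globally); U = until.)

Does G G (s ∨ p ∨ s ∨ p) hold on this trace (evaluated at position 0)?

G (s ∨ p ∨ s ∨ p) must hold at every position from 0 onward. It fails at position 0, so G G (s ∨ p ∨ s ∨ p) is false.

Does not hold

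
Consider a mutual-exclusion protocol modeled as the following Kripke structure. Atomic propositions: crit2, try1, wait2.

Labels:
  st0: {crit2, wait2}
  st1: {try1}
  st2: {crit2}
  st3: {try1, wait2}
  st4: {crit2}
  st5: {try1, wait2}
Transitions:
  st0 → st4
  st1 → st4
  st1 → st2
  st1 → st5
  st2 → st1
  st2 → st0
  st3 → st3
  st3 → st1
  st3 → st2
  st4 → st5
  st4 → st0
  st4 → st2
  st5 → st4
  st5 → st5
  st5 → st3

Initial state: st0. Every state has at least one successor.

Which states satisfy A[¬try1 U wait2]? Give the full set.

States satisfying ¬try1: {st0, st2, st4}.
States satisfying wait2: {st0, st3, st5}.
States satisfying A[¬try1 U wait2]: {st0, st3, st5}.

{st0, st3, st5}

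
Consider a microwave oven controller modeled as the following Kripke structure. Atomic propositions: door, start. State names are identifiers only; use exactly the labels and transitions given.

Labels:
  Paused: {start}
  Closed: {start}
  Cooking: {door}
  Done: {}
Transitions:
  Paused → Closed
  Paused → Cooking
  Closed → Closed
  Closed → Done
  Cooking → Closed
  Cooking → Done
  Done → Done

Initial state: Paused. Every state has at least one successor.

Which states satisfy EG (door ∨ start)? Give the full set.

States satisfying door ∨ start: {Paused, Closed, Cooking}.
States satisfying EG (door ∨ start): {Paused, Closed, Cooking}.

{Paused, Closed, Cooking}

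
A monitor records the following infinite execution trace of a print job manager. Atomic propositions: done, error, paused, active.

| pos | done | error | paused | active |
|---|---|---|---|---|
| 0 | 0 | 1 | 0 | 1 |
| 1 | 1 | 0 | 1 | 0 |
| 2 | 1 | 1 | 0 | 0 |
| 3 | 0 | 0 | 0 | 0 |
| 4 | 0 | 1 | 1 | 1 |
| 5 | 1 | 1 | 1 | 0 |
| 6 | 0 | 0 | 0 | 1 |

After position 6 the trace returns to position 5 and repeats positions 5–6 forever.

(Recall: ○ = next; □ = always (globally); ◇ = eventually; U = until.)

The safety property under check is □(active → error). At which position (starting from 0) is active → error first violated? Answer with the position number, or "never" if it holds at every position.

Check active → error at each position in order: 0 ✓, 1 ✓, 2 ✓, 3 ✓, 4 ✓, 5 ✓.
At position 6 the labels are {active}, so active → error is false there. This is the first violation.

6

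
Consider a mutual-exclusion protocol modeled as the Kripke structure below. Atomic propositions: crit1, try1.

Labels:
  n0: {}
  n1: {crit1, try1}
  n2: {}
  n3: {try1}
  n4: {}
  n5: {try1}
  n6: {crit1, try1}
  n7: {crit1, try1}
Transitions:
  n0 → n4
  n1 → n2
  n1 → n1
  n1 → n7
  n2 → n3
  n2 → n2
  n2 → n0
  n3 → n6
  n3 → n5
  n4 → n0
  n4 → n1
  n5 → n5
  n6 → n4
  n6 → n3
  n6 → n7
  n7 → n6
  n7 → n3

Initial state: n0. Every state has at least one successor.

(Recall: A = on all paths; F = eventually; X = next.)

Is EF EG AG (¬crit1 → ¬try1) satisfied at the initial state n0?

Does not hold

States satisfying EG AG (¬crit1 → ¬try1): ∅.
States satisfying EF EG AG (¬crit1 → ¬try1): ∅.
No suitable path/successor from n0 witnesses the formula.
n0 ∉ Sat(EF EG AG (¬crit1 → ¬try1)).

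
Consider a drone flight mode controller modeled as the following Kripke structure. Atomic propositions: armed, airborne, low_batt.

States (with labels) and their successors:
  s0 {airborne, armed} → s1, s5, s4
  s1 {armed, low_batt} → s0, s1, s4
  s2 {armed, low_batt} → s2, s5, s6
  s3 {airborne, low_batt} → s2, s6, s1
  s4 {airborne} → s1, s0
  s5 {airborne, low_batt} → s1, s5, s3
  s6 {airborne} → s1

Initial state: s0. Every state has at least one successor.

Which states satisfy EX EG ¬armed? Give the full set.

States satisfying EG ¬armed: {s5}.
States satisfying EX EG ¬armed: {s0, s2, s5}.

{s0, s2, s5}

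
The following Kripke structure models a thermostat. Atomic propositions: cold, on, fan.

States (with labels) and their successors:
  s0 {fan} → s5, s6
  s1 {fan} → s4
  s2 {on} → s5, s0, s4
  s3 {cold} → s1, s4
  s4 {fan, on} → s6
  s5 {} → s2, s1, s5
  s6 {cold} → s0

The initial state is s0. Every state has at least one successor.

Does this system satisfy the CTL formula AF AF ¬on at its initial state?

States satisfying AF ¬on: {s0, s1, s2, s3, s4, s5, s6}.
States satisfying AF AF ¬on: {s0, s1, s2, s3, s4, s5, s6}.
s0 ∈ Sat(AF AF ¬on).

Satisfied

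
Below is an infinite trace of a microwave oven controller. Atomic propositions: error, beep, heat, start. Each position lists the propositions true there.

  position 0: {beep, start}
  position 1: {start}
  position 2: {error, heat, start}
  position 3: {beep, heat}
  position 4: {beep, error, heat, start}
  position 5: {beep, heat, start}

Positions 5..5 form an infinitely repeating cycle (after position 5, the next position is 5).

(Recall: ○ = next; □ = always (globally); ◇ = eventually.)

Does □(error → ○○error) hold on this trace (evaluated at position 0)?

No

error → ○○error must hold at every position from 0 onward. It fails at position 4, so □(error → ○○error) is false.
Positions where error holds: 2, 4.
Check ○○error at each: 2→ok, 4→fails.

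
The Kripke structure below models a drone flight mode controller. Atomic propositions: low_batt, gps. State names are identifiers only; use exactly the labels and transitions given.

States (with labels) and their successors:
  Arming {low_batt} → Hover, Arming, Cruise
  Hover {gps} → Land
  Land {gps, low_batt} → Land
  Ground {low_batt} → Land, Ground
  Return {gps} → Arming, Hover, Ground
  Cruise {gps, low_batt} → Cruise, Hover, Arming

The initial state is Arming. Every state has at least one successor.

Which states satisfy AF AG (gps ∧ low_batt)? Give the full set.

States satisfying AG (gps ∧ low_batt): {Land}.
States satisfying AF AG (gps ∧ low_batt): {Hover, Land}.

{Hover, Land}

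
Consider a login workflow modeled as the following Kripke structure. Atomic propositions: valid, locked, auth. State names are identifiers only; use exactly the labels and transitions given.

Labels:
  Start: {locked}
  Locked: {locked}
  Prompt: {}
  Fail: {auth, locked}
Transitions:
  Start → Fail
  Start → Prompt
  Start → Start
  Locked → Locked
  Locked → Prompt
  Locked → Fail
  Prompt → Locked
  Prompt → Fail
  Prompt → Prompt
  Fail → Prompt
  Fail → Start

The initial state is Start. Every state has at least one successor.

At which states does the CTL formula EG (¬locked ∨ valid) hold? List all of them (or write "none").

{Prompt}

States satisfying ¬locked ∨ valid: {Prompt}.
States satisfying EG (¬locked ∨ valid): {Prompt}.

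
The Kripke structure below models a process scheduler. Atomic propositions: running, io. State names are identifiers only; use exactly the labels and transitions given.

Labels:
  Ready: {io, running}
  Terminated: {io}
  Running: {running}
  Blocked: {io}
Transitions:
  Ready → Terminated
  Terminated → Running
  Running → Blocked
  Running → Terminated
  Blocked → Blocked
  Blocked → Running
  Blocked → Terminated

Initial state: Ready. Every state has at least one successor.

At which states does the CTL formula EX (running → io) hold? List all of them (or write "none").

{Ready, Running, Blocked}

States satisfying running → io: {Ready, Terminated, Blocked}.
States satisfying EX (running → io): {Ready, Running, Blocked}.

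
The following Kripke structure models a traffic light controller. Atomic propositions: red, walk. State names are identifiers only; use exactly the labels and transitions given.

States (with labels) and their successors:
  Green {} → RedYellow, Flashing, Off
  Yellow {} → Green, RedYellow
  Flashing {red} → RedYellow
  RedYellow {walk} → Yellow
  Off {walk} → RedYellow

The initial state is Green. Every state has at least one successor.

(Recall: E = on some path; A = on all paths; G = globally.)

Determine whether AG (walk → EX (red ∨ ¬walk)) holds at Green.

Does not hold

States satisfying walk → EX (red ∨ ¬walk): {Green, Yellow, Flashing, RedYellow}.
States satisfying AG (walk → EX (red ∨ ¬walk)): ∅.
Off is reachable from Green and violates walk → EX (red ∨ ¬walk), so AG fails at Green.
Green ∉ Sat(AG (walk → EX (red ∨ ¬walk))).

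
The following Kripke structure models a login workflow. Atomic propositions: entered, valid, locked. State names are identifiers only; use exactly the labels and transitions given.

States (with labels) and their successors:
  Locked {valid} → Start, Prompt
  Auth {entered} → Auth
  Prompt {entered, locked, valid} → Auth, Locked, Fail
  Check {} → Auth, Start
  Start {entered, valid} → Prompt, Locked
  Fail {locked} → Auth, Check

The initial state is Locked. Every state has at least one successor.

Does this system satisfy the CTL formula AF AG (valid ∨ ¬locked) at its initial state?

Does not hold

States satisfying AG (valid ∨ ¬locked): {Auth}.
States satisfying AF AG (valid ∨ ¬locked): {Auth}.
There is a path from Locked along which AG (valid ∨ ¬locked) never holds.
Locked ∉ Sat(AF AG (valid ∨ ¬locked)).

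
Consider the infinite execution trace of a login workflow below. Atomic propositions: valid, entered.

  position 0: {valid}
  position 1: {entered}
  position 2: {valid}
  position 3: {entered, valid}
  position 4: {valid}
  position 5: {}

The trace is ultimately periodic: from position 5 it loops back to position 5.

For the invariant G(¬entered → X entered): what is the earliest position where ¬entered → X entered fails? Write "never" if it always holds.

4

Check ¬entered → X entered at each position in order: 0 ✓, 1 ✓, 2 ✓, 3 ✓.
At position 4 the labels are {valid} and the next position 5 has {}, so ¬entered → X entered is false there. This is the first violation.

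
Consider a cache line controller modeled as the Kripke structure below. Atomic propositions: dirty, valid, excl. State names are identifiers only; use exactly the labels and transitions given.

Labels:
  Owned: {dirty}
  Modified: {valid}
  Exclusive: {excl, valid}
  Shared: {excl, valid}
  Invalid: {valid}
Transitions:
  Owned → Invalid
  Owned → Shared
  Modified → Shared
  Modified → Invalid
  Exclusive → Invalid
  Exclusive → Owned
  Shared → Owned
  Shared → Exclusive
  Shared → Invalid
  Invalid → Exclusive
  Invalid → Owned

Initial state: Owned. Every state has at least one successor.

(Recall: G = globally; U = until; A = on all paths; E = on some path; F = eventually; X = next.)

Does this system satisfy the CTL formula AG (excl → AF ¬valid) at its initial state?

Violated

States satisfying excl → AF ¬valid: {Owned, Modified, Invalid}.
States satisfying AG (excl → AF ¬valid): ∅.
Exclusive is reachable from Owned and violates excl → AF ¬valid, so AG fails at Owned.
Owned ∉ Sat(AG (excl → AF ¬valid)).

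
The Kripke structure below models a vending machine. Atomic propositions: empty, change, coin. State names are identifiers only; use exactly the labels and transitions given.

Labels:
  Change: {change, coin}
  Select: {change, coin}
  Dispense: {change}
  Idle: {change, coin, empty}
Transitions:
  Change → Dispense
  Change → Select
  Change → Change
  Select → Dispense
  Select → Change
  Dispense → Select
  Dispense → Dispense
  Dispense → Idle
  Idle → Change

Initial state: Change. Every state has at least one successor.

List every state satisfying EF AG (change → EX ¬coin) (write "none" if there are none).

none

States satisfying AG (change → EX ¬coin): ∅.
States satisfying EF AG (change → EX ¬coin): ∅.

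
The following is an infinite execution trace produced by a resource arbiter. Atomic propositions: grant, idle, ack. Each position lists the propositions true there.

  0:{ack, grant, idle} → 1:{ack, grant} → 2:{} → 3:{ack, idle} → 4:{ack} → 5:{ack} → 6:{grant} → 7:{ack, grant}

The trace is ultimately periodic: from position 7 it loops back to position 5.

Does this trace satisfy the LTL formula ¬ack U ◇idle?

Satisfied

Walking from position 0: ◇idle first holds at position 0, and ¬ack holds at every earlier position along the way, so ¬ack U ◇idle holds.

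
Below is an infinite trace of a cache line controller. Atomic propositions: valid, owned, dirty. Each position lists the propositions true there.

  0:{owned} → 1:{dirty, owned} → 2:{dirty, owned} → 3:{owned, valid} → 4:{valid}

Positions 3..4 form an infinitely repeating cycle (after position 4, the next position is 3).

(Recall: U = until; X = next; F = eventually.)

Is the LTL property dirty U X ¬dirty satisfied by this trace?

Walking from position 0: at position 0, X ¬dirty has not yet held and dirty fails, so dirty U X ¬dirty is false.

Violated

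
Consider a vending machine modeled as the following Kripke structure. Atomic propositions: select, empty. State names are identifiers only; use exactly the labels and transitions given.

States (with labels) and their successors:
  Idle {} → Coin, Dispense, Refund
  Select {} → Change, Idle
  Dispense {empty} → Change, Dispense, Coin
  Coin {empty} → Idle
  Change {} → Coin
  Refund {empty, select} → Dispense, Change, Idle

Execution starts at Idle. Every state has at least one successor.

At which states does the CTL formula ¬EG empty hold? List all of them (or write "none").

{Idle, Select, Coin, Change}

States satisfying empty: {Dispense, Coin, Refund}.
States satisfying EG empty: {Dispense, Refund}.
States satisfying ¬EG empty: {Idle, Select, Coin, Change}.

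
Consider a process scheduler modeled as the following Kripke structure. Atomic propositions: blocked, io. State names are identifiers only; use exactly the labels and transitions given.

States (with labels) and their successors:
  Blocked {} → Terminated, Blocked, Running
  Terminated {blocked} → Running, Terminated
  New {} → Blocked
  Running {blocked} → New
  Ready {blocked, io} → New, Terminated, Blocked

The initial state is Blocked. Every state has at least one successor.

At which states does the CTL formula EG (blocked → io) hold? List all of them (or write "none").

{Blocked, New, Ready}

States satisfying blocked → io: {Blocked, New, Ready}.
States satisfying EG (blocked → io): {Blocked, New, Ready}.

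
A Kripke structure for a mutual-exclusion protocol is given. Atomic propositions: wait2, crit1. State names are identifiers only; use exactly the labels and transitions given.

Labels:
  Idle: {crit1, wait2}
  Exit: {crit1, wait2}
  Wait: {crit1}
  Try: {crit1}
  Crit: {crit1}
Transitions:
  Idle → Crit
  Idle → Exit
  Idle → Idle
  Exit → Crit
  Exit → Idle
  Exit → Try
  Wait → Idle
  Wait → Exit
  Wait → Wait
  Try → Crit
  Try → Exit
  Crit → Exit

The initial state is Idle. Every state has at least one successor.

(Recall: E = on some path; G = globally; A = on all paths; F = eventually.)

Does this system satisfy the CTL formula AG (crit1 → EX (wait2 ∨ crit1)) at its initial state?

Satisfied

States satisfying crit1 → EX (wait2 ∨ crit1): {Idle, Exit, Wait, Try, Crit}.
States satisfying AG (crit1 → EX (wait2 ∨ crit1)): {Idle, Exit, Wait, Try, Crit}.
Every state reachable from Idle satisfies crit1 → EX (wait2 ∨ crit1).
Idle ∈ Sat(AG (crit1 → EX (wait2 ∨ crit1))).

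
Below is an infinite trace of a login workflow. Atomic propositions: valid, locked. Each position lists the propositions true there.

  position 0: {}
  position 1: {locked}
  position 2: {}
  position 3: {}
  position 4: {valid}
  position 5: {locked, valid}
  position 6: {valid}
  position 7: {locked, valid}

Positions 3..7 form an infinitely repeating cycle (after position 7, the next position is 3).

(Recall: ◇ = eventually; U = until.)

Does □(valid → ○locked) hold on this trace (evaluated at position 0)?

valid → ○locked must hold at every position from 0 onward. It fails at position 5, so □(valid → ○locked) is false.
Positions where valid holds: 4, 5, 6, 7.
Check ○locked at each: 4→ok, 5→fails, 6→ok, 7→fails.

Does not hold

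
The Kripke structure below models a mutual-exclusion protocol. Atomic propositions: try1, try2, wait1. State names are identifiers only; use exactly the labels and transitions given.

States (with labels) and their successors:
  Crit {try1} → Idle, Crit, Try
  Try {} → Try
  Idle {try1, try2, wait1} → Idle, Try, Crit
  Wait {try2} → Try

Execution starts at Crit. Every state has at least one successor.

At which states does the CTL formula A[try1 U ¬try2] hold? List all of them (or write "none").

{Crit, Try}

States satisfying try1: {Crit, Idle}.
States satisfying ¬try2: {Crit, Try}.
States satisfying A[try1 U ¬try2]: {Crit, Try}.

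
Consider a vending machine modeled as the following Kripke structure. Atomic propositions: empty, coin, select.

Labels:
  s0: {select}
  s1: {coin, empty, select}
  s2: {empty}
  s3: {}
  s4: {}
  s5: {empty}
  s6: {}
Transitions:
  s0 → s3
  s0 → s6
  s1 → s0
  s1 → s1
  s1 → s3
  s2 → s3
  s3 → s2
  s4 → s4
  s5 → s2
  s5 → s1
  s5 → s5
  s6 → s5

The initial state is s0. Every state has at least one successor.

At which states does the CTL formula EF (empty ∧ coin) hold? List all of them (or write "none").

States satisfying empty ∧ coin: {s1}.
States satisfying EF (empty ∧ coin): {s0, s1, s5, s6}.

{s0, s1, s5, s6}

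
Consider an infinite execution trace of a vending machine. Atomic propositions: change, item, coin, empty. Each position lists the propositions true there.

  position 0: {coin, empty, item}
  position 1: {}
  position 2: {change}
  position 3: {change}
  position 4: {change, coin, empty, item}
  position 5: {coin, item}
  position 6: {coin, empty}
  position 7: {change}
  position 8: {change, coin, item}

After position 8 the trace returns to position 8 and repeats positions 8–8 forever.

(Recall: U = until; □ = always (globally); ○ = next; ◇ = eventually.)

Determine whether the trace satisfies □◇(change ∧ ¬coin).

◇(change ∧ ¬coin) must hold at every position from 0 onward. It fails at position 8, so □◇(change ∧ ¬coin) is false.

No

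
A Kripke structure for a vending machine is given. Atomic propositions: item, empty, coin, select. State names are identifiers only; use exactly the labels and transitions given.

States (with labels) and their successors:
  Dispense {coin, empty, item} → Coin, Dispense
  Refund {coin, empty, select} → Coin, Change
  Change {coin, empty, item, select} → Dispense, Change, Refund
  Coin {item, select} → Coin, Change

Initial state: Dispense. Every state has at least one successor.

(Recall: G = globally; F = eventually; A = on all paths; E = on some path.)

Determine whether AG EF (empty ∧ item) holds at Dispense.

Holds

States satisfying EF (empty ∧ item): {Dispense, Refund, Change, Coin}.
States satisfying AG EF (empty ∧ item): {Dispense, Refund, Change, Coin}.
Every state reachable from Dispense satisfies EF (empty ∧ item).
Dispense ∈ Sat(AG EF (empty ∧ item)).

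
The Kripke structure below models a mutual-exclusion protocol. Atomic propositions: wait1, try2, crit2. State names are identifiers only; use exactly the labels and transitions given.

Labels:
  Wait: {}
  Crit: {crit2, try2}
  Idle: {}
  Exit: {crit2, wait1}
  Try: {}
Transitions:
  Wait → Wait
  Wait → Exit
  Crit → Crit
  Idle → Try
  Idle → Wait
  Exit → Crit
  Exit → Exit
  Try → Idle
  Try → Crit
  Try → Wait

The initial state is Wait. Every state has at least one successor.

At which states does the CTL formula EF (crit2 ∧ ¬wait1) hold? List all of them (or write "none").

{Wait, Crit, Idle, Exit, Try}

States satisfying crit2 ∧ ¬wait1: {Crit}.
States satisfying EF (crit2 ∧ ¬wait1): {Wait, Crit, Idle, Exit, Try}.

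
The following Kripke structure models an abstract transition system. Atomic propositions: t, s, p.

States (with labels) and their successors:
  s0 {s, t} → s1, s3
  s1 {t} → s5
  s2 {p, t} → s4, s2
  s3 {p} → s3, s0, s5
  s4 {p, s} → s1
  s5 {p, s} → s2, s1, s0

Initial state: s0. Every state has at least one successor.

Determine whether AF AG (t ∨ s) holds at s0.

No

States satisfying AG (t ∨ s): ∅.
States satisfying AF AG (t ∨ s): ∅.
There is a path from s0 along which AG (t ∨ s) never holds.
s0 ∉ Sat(AF AG (t ∨ s)).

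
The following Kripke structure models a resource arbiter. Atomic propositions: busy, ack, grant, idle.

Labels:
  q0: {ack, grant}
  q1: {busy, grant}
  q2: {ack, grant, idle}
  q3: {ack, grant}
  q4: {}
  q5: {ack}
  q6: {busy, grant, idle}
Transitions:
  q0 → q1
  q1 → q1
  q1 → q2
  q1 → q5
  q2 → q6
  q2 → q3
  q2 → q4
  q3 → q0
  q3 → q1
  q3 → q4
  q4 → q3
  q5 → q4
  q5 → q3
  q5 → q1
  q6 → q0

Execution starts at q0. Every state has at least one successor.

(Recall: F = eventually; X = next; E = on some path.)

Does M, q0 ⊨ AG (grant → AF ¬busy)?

No

States satisfying grant → AF ¬busy: {q0, q2, q3, q4, q5, q6}.
States satisfying AG (grant → AF ¬busy): ∅.
q1 is reachable from q0 and violates grant → AF ¬busy, so AG fails at q0.
q0 ∉ Sat(AG (grant → AF ¬busy)).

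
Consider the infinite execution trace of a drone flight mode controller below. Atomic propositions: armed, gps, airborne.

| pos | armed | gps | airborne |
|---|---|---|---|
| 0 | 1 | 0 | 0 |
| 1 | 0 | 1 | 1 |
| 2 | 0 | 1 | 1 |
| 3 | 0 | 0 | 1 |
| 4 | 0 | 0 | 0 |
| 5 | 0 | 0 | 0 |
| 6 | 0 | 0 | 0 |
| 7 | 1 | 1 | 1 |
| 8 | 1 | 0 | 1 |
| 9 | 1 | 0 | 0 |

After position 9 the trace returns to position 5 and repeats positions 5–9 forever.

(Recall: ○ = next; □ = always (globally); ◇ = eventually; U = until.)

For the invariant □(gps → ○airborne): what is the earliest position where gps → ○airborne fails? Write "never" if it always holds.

never

gps → ○airborne holds at every position 0..9, and those are all the positions the trace ever visits, so the invariant □(gps → ○airborne) is never violated.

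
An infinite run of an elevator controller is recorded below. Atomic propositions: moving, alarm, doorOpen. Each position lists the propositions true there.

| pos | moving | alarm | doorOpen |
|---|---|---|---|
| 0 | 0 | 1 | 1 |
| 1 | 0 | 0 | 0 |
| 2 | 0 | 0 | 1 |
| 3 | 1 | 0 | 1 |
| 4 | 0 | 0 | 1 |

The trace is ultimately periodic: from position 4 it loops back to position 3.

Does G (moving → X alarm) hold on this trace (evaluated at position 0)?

moving → X alarm must hold at every position from 0 onward. It fails at position 3, so G (moving → X alarm) is false.
Positions where moving holds: 3.
Check X alarm at each: 3→fails.

Violated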